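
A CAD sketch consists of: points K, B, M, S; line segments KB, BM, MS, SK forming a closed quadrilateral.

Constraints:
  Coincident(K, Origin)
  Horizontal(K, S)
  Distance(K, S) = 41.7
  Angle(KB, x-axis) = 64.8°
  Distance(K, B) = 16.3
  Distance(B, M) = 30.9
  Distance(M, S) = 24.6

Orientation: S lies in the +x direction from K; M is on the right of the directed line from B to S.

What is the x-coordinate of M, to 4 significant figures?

20.75

Checks: |BM| = 30.90 ✓; |MS| = 24.60 ✓.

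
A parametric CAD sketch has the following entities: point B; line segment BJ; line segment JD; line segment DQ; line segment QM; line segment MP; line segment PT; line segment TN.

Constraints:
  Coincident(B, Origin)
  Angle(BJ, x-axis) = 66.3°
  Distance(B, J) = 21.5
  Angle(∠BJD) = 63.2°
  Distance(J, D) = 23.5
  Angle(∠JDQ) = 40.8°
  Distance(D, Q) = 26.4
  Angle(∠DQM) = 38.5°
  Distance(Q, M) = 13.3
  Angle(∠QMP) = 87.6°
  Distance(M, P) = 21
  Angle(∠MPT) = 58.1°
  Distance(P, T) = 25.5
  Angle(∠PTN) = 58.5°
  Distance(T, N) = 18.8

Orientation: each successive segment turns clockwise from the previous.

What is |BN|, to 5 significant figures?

11.935

B is at the origin; BJ runs at 66.3° with length 21.5, so J = (8.6419, 19.687). ∠BJD = 63.2° gives JD at -50.500° from the x-axis; with |JD| = 23.5, D = (23.590, 1.5536). ∠JDQ = 40.8° gives DQ at 170.30° from the x-axis; with |DQ| = 26.4, Q = (-2.4329, 6.0017). ∠DQM = 38.5° gives QM at 28.800° from the x-axis; with |QM| = 13.3, M = (9.2220, 12.409). ∠QMP = 87.6° gives MP at -63.600° from the x-axis; with |MP| = 21.0, P = (18.559, -6.4009). ∠MPT = 58.1° gives PT at 174.50° from the x-axis; with |PT| = 25.5, T = (-6.8232, -3.9569). ∠PTN = 58.5° gives TN at 53.000° from the x-axis; with |TN| = 18.8, N = (4.4909, 11.057). Then |BN| = |N − B| = 11.935.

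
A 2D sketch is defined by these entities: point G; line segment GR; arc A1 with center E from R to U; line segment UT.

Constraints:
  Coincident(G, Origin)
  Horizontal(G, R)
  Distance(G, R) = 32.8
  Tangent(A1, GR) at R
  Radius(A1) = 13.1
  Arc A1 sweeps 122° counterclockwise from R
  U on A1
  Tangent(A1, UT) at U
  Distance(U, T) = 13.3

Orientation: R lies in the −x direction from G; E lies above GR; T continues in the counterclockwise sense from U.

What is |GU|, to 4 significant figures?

29.53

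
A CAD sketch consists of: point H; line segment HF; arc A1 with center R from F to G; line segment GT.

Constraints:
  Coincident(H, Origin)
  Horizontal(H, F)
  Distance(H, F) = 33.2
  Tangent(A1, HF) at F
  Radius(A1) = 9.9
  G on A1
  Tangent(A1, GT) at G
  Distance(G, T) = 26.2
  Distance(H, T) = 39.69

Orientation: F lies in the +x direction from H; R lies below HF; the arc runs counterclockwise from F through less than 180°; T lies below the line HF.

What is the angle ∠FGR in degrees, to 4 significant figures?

49.04°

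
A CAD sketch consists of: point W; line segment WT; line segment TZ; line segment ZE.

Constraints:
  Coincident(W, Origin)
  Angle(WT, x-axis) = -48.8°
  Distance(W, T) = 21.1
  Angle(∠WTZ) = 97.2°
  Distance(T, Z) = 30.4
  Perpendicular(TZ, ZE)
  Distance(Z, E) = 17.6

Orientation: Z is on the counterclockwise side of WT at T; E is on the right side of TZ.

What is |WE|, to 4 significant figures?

50.76

W is at the origin; WT runs at -48.8° with length 21.1, so T = 21.1·(cos -48.8°, sin -48.8°) = (13.90, -15.88). ∠WTZ = 97.2°, so TZ runs at -48.8° + (180° − 97.2°) = 34.00° from the x-axis; with |TZ| = 30.4, Z = T + 30.4·(cos 34.00°, sin 34.00°) = (39.10, 1.124). TZ is perpendicular to ZE; with |ZE| = 17.6 on the right of TZ, E = Z + 17.6·(0.5592, -0.8290) = (48.94, -13.47). Then |WE| = |E − W| = 50.76.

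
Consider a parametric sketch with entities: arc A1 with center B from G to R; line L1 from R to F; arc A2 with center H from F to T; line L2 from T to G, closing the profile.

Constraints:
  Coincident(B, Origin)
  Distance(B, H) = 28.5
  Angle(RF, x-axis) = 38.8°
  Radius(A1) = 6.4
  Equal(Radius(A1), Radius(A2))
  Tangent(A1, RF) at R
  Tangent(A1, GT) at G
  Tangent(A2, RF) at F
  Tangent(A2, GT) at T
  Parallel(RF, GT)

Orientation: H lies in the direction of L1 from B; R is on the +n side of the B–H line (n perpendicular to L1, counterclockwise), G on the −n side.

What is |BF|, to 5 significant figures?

29.210

The slot axis is L1's direction at 38.8°, so u = (cos 38.8°, sin 38.8°) = (0.77934, 0.62660) and n = (−sin 38.8°, cos 38.8°) = (-0.62660, 0.77934). B is at the origin and H lies 28.5 along u from B, so H = 28.5·u = (22.211, 17.858). Tangency of A1 to both parallel lines with radius 6.4 puts R and G at B ± 6.4·n: R = (-4.0103, 4.9878), G = (4.0103, -4.9878). Equal radii place F and T the same way about H: F = H + 6.4·n = (18.201, 22.846), T = H − 6.4·n = (26.221, 12.870). Then |BF| = |F − B| = 29.210.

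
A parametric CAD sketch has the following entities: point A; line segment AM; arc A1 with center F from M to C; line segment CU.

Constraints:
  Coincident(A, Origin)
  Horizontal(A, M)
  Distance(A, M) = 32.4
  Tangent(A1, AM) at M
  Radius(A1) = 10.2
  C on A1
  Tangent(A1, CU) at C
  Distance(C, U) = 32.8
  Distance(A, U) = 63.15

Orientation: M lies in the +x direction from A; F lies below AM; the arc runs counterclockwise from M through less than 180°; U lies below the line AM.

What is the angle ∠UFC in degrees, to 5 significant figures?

72.726°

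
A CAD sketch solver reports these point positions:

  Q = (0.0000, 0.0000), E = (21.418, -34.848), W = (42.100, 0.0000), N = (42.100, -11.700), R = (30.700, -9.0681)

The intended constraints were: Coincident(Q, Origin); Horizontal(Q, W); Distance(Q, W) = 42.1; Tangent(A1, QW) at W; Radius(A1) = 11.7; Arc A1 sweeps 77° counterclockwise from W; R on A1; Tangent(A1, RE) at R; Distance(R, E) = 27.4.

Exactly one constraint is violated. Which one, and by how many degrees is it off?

Tangent(A1, RE) at R — off by 6.80°.

Q = (0.00, 0.00) ✓; Q.y = 0.00, W.y = 0.00 ✓; |QW| = 42.10 ✓; ∠(NW, WQ) = 90.00° ✓; |NW| = 11.70 ✓; bearing(N→R) − bearing(N→W) = 77.00° ✓; |NR| = 11.70 ✓; ∠(NR, RE) = 96.80° ✗; |RE| = 27.40 ✓.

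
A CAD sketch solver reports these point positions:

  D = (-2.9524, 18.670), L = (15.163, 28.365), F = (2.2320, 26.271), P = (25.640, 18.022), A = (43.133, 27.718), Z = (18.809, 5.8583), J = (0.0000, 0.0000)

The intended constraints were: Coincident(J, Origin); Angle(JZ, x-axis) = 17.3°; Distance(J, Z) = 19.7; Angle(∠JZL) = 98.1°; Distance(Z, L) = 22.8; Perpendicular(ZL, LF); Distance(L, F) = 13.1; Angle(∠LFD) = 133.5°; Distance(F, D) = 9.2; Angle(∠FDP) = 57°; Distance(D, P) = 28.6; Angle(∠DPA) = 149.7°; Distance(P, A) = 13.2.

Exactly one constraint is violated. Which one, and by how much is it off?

Distance(P, A) = 13.2 — off by 6.80.

J = (0.00, 0.00) ✓; JZ at 17.30° ✓; |JZ| = 19.70 ✓; ∠JZL = 98.10° ✓; |ZL| = 22.80 ✓; ∠(ZL, LF) = 90.00° ✓; |LF| = 13.10 ✓; ∠LFD = 133.5° ✓; |FD| = 9.201 ✓; ∠FDP = 57.00° ✓; |DP| = 28.60 ✓; ∠DPA = 149.7° ✓; |PA| = 20.00 ✗.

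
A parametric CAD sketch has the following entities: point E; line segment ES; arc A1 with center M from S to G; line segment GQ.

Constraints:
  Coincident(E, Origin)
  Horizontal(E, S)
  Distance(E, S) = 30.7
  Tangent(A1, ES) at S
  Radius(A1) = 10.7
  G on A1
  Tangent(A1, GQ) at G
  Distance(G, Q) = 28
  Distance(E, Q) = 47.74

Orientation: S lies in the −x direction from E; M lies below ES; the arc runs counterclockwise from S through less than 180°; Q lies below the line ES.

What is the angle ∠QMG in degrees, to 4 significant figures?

69.09°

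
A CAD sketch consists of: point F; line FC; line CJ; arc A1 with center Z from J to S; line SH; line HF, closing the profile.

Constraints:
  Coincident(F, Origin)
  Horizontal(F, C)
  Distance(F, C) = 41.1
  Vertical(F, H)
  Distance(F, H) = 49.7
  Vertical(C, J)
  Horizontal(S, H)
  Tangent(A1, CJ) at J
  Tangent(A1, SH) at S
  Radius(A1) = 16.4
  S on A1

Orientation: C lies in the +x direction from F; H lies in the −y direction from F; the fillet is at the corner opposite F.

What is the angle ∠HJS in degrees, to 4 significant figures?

23.25°

F is at the origin; FC is horizontal with |FC| = 41.1 and C on the +x side, so C = (41.10, 0.000). F and H share the same x with |FH| = 49.7 and H on the −y side, so H = (0.000, -49.70). The virtual corner opposite F is at (41.10, -49.70). The tangent condition forces ZJ to be normal to CJ and the tangent condition forces ZS to be normal to SH, with radius 16.4, so the center Z sits 16.4 in from both sides at Z = (24.70, -33.30). That places the tangent points at J = (41.10, -33.30) on CJ and S = (24.70, -49.70) on SH. Then cos ∠HJS = JH·JS / (|JH||JS|), giving 23.25°.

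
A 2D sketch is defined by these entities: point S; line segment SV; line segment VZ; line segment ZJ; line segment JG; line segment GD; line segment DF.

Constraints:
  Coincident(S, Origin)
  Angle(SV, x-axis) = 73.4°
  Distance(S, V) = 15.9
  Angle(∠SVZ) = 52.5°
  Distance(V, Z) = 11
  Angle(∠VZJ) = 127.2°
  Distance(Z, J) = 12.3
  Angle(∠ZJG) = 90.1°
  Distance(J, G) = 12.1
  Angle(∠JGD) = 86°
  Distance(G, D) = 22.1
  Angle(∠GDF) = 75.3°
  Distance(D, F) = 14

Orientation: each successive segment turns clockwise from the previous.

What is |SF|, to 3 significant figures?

18.4

∠JGD = 86.0° gives GD at 69.2° from the x-axis; with |GD| = 22.1, D = (3.68, 18.7). ∠GDF = 75.3° gives DF at -35.5° from the x-axis; with |DF| = 14.0, F = (15.1, 10.6). Then |SF| = |F − S| = 18.4.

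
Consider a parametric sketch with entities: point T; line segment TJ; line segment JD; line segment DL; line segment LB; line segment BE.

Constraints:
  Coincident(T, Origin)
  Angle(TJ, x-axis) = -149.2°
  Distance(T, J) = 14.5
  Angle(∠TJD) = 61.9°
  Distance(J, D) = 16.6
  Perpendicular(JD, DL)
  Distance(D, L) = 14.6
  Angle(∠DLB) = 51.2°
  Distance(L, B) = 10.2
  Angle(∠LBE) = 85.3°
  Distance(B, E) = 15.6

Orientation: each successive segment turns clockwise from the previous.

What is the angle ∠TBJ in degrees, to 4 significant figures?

111.8°

T is at the origin; TJ runs at -149.2° with length 14.5, so J = (-12.45, -7.425). ∠TJD = 61.9° gives JD at 92.70° from the x-axis; with |JD| = 16.6, D = (-13.24, 9.157). JD is perpendicular to DL, so DL runs at 2.700°; with |DL| = 14.6, L = (1.347, 9.845). ∠DLB = 51.2° gives LB at -126.1° from the x-axis; with |LB| = 10.2, B = (-4.663, 1.603). Then cos ∠TBJ = BT·BJ / (|BT||BJ|), giving 111.8°.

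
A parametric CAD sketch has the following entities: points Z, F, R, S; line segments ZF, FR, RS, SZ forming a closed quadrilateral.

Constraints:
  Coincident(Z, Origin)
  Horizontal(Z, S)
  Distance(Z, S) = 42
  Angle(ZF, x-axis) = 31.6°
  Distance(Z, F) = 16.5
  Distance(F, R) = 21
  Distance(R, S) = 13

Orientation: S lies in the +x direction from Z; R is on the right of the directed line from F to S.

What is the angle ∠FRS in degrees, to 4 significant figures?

116.8°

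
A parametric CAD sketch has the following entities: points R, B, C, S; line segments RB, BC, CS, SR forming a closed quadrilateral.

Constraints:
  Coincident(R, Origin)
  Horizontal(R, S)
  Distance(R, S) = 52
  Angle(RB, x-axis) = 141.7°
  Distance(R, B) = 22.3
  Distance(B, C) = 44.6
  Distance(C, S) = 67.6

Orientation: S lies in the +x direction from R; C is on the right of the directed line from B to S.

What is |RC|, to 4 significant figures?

31.11

R is at the origin; R and S share the same y with |RS| = 52.0 and S in +x, so S = (52.0, 0). RB runs at 141.7° with |RB| = 22.3, so B = (-17.50, 13.82). C is determined by |BC| = 44.6 and |CS| = 67.6 together: it lies at the intersection of circle(B, 44.6) and circle(S, 67.6). With |BS| = 70.86, the foot of the radical line on BS is 17.22 from B and the perpendicular offset is √(44.6² − 17.22²) = 41.14. Taking the right-of-BS solution: C = (-8.634, -29.89).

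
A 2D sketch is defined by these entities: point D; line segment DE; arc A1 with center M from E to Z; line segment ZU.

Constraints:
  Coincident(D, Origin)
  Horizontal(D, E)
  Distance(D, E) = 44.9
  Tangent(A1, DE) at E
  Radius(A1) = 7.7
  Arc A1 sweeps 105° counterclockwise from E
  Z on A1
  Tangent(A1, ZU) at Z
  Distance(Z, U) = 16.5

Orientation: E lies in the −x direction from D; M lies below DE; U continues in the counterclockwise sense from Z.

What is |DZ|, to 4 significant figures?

53.23

The tangent condition forces ME to be normal to DE, so M = E + (0, -7.7) = (-44.90, -7.700). On A1, E sits at bearing 90° from M; a 105° counterclockwise sweep puts Z at bearing 195°, so Z = M + 7.7·(cos 195°, sin 195°) = (-52.34, -9.693). Then |DZ| = |Z − D| = 53.23.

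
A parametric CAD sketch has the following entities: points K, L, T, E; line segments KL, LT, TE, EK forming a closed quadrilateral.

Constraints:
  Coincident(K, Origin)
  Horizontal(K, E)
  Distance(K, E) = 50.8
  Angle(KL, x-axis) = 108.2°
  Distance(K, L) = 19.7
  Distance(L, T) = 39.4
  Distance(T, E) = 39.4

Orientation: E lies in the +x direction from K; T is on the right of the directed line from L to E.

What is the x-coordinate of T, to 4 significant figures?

14.34

K is at the origin; K and E share the same y with |KE| = 50.8 and E in +x, so E = (50.8, 0). KL runs at 108.2° with |KL| = 19.7, so L = (-6.153, 18.71). T is determined by |LT| = 39.4 and |TE| = 39.4 together: it lies at the intersection of circle(L, 39.4) and circle(E, 39.4). With |LE| = 59.95, the foot of the radical line on LE is 29.97 from L and the perpendicular offset is √(39.4² − 29.97²) = 25.57. Taking the right-of-LE solution: T = (14.34, -14.94).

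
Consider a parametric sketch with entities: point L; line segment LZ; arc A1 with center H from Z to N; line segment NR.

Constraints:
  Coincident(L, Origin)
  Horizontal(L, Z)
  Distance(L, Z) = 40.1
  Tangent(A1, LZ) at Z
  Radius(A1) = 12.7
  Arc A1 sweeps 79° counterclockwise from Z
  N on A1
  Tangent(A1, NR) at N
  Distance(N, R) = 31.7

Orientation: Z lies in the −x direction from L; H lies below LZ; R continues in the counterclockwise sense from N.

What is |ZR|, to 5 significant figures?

45.347

L is at the origin; L and Z share the same y with |LZ| = 40.1 and Z on the −x side, so Z = (-40.100, 0.0000). A1 meets LZ tangentially, so HZ is at right angles to LZ, so H = Z + (0, -12.7) = (-40.100, -12.700). On A1, Z sits at bearing 90° from H; a 79° counterclockwise sweep puts N at bearing 169°, so N = H + 12.7·(cos 169°, sin 169°) = (-52.567, -10.277). The tangent condition forces HN to be normal to NR, so NR runs along (−sin 169°, cos 169°); with |NR| = 31.7, R = (-58.615, -41.394). Then |ZR| = |R − Z| = 45.347.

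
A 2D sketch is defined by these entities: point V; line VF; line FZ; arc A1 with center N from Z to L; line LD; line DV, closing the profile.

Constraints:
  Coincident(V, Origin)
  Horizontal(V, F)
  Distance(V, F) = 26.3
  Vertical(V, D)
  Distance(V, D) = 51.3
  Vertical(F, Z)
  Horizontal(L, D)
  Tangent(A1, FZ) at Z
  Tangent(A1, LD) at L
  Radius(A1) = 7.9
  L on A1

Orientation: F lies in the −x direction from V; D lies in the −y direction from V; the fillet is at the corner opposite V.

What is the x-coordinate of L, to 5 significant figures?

-18.400

The virtual corner opposite V is at (-26.300, -51.300). A1 meets FZ tangentially, so NZ is at right angles to FZ and A1 meets LD tangentially, so NL is at right angles to LD, with radius 7.9, so the center N sits 7.9 in from both sides at N = (-18.400, -43.400). That places the tangent points at Z = (-26.300, -43.400) on FZ and L = (-18.400, -51.300) on LD. So L.x = -18.400.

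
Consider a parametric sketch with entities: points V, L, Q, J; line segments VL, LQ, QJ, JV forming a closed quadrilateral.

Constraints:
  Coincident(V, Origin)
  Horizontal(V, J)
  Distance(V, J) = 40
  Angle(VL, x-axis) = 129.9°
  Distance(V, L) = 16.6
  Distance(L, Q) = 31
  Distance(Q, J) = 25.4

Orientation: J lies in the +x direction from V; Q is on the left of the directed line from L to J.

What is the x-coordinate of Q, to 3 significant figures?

20.2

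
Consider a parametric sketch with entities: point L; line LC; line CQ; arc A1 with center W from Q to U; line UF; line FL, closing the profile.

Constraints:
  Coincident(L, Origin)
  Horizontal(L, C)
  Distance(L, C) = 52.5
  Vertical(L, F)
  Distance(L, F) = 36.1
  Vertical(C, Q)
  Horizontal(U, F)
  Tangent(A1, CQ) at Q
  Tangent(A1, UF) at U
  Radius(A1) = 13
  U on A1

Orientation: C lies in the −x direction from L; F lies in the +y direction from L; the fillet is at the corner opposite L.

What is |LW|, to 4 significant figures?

45.76

LF is vertical with |LF| = 36.1 and F on the +y side, so F = (0.000, 36.10). The virtual corner opposite L is at (-52.50, 36.10). Tangency of A1 to CQ means the radius WQ is perpendicular to CQ and since A1 is tangent to UF there, WU ⟂ UF, with radius 13.0, so the center W sits 13.0 in from both sides at W = (-39.50, 23.10). Then |LW| = |W − L| = 45.76.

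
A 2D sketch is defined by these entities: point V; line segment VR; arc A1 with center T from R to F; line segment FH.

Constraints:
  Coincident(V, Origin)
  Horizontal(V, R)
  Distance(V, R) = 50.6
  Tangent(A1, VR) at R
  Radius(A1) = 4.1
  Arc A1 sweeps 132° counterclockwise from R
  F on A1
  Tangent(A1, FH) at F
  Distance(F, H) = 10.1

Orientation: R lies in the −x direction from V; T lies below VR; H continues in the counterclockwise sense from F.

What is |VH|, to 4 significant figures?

49.04

V is at the origin; V and R share the same y with |VR| = 50.6 and R on the −x side, so R = (-50.60, 0.000). Since A1 is tangent to VR there, TR ⟂ VR, so T = R + (0, -4.1) = (-50.60, -4.100). On A1, R sits at bearing 90° from T; a 132° counterclockwise sweep puts F at bearing 222°, so F = T + 4.1·(cos 222°, sin 222°) = (-53.65, -6.843). A1 meets FH tangentially, so TF is at right angles to FH, so FH runs along (−sin 222°, cos 222°); with |FH| = 10.1, H = (-46.89, -14.35). Then |VH| = |H − V| = 49.04.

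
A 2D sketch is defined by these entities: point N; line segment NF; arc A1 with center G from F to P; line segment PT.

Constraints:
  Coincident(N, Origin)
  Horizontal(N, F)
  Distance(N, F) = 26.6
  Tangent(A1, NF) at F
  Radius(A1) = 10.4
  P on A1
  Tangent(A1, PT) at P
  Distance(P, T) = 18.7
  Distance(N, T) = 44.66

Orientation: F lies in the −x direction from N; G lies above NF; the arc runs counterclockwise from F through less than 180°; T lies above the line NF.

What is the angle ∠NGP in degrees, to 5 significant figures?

65.227°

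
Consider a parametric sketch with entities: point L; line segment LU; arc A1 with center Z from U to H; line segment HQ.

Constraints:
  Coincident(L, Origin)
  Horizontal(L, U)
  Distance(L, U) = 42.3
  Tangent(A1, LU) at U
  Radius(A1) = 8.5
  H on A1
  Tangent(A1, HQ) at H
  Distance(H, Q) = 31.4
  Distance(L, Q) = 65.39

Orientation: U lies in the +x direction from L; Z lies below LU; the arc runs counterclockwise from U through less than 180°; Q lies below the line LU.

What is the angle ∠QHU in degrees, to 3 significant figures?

119°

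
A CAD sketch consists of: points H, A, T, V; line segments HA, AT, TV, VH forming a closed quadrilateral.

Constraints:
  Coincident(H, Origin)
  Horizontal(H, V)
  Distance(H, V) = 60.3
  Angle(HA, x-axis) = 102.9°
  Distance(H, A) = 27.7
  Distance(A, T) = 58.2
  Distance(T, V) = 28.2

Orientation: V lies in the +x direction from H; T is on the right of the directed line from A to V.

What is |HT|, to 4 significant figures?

38.06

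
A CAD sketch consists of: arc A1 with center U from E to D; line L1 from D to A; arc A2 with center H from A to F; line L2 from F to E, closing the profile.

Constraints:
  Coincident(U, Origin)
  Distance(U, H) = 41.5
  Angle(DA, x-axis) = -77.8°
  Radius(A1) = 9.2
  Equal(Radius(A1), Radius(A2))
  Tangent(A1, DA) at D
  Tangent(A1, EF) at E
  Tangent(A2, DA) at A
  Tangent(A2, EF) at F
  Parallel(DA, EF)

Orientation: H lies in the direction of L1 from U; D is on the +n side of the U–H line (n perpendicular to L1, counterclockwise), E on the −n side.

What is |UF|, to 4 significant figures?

42.51

The slot axis is L1's direction at -77.8°, so u = (cos -77.8°, sin -77.8°) = (0.2113, -0.9774) and n = (−sin -77.8°, cos -77.8°) = (0.9774, 0.2113). U is at the origin and H lies 41.5 along u from U, so H = 41.5·u = (8.770, -40.56). Tangency of A1 to both parallel lines with radius 9.2 puts D and E at U ± 9.2·n: D = (8.992, 1.944), E = (-8.992, -1.944). Equal radii place A and F the same way about H: A = H + 9.2·n = (17.76, -38.62), F = H − 9.2·n = (-0.2222, -42.51). Then |UF| = |F − U| = 42.51.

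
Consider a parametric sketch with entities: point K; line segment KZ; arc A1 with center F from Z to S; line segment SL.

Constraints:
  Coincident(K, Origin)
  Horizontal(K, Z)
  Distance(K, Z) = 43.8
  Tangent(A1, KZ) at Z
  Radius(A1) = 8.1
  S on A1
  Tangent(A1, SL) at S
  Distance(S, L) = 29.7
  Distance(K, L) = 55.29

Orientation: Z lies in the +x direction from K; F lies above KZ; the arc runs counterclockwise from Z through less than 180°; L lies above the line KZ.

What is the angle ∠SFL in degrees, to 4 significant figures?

74.74°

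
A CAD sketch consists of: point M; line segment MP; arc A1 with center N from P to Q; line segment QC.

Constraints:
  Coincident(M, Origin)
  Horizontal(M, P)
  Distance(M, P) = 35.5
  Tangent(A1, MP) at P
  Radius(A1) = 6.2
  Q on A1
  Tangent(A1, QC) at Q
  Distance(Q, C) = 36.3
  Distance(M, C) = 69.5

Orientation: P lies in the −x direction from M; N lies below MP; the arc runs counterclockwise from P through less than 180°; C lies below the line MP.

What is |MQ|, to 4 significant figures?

40.63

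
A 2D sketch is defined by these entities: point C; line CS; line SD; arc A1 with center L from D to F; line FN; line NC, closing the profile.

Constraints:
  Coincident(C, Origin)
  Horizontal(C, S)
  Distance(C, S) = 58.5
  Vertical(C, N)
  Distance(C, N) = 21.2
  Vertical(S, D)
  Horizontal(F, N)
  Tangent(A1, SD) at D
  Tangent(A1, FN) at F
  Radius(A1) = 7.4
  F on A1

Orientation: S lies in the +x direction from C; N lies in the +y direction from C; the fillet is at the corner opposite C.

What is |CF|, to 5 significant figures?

55.323

C is at the origin; CS is horizontal with |CS| = 58.5 and S on the +x side, so S = (58.500, 0.0000). C and N share the same x with |CN| = 21.2 and N on the +y side, so N = (0.0000, 21.200). The virtual corner opposite C is at (58.500, 21.200). Since A1 is tangent to SD there, LD ⟂ SD and tangency of A1 to FN means the radius LF is perpendicular to FN, with radius 7.4, so the center L sits 7.4 in from both sides at L = (51.100, 13.800). That places the tangent points at D = (58.500, 13.800) on SD and F = (51.100, 21.200) on FN. Then |CF| = |F − C| = 55.323.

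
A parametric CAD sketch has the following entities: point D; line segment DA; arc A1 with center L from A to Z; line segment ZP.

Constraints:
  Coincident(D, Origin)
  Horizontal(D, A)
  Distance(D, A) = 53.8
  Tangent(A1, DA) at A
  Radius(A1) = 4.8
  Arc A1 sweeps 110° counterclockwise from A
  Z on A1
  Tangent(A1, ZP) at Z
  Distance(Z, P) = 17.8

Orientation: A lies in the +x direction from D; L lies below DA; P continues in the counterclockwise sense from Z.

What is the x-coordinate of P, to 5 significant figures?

55.377

On A1, A sits at bearing 90° from L; a 110° counterclockwise sweep puts Z at bearing 200°, so Z = L + 4.8·(cos 200°, sin 200°) = (49.289, -6.4417). A1 meets ZP tangentially, so LZ is at right angles to ZP, so ZP runs along (−sin 200°, cos 200°); with |ZP| = 17.8, P = (55.377, -23.168). So P.x = 55.377.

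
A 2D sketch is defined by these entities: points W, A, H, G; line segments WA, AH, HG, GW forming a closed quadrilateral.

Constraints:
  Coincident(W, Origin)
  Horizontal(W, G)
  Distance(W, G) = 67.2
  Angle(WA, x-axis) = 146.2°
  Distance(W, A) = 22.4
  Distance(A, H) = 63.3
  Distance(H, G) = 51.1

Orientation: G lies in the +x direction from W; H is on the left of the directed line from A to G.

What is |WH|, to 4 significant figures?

56.07

W is at the origin; WG is horizontal with |WG| = 67.2 and G in +x, so G = (67.2, 0). WA runs at 146.2° with |WA| = 22.4, so A = (-18.61, 12.46). H is determined by |AH| = 63.3 and |HG| = 51.1 together: it lies at the intersection of circle(A, 63.3) and circle(G, 51.1). With |AG| = 86.71, the foot of the radical line on AG is 51.40 from A and the perpendicular offset is √(63.3² − 51.40²) = 36.94. Taking the left-of-AG solution: H = (37.57, 41.63).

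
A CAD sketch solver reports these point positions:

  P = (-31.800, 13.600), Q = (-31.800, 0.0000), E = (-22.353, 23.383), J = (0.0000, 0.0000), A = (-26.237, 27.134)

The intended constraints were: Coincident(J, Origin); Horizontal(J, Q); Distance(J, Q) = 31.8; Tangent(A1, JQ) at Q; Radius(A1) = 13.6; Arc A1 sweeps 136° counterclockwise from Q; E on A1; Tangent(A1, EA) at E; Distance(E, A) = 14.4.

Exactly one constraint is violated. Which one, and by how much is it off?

Distance(E, A) = 14.4 — off by 9.00.

J = (0.00, 0.00) ✓; J.y = 0.00, Q.y = 0.00 ✓; |JQ| = 31.80 ✓; ∠(PQ, QJ) = 90.00° ✓; |PQ| = 13.60 ✓; bearing(P→E) − bearing(P→Q) = 136.0° ✓; |PE| = 13.60 ✓; ∠(PE, EA) = 90.00° ✓; |EA| = 5.400 ✗.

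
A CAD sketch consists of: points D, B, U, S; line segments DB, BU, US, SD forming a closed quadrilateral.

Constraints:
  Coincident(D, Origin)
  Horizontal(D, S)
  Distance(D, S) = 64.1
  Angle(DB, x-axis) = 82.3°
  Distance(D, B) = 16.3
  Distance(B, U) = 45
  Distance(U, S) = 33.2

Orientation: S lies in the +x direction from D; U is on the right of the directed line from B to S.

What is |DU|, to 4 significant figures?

37.71

D is at the origin; D and S share the same y with |DS| = 64.1 and S in +x, so S = (64.1, 0). DB runs at 82.3° with |DB| = 16.3, so B = (2.184, 16.15). U is determined by |BU| = 45.0 and |US| = 33.2 together: it lies at the intersection of circle(B, 45.0) and circle(S, 33.2). With |BS| = 63.99, the foot of the radical line on BS is 39.20 from B and the perpendicular offset is √(45.0² − 39.20²) = 22.09. Taking the right-of-BS solution: U = (34.54, -15.12).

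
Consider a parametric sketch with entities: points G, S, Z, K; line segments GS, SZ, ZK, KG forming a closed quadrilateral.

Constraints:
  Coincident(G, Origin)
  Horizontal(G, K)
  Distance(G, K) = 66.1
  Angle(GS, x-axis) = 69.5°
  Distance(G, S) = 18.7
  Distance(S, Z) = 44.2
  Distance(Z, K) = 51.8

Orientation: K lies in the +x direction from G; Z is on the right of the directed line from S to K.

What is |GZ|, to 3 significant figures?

31.9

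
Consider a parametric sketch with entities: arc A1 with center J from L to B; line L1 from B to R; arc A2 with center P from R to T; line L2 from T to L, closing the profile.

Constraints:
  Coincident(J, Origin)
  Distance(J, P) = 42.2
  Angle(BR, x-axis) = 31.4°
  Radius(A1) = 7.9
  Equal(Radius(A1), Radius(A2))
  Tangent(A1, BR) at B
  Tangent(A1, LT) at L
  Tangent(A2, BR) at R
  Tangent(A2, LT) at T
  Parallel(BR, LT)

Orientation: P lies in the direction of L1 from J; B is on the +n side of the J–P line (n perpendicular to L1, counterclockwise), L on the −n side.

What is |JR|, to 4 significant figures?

42.93

The slot axis is L1's direction at 31.4°, so u = (cos 31.4°, sin 31.4°) = (0.8536, 0.5210) and n = (−sin 31.4°, cos 31.4°) = (-0.5210, 0.8536). J is at the origin and P lies 42.2 along u from J, so P = 42.2·u = (36.02, 21.99). Tangency of A1 to both parallel lines with radius 7.9 puts B and L at J ± 7.9·n: B = (-4.116, 6.743), L = (4.116, -6.743). Equal radii place R and T the same way about P: R = P + 7.9·n = (31.90, 28.73), T = P − 7.9·n = (40.14, 15.24). Then |JR| = |R − J| = 42.93.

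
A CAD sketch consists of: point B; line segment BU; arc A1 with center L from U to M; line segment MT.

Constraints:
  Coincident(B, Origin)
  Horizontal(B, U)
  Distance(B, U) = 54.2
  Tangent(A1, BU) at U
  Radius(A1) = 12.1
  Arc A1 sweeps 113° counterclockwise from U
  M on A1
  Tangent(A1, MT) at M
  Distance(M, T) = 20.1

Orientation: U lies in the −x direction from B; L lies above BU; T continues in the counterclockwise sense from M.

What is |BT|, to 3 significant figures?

62.0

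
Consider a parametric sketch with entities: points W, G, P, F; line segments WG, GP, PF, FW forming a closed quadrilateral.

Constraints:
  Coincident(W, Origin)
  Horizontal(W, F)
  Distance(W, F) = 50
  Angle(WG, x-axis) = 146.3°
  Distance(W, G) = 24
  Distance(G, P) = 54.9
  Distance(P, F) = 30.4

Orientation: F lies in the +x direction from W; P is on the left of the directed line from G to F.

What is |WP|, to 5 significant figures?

42.179

W is at the origin; WF is horizontal with |WF| = 50.0 and F in +x, so F = (50.0, 0). WG runs at 146.3° with |WG| = 24.0, so G = (-19.967, 13.316). P is determined by |GP| = 54.9 and |PF| = 30.4 together: it lies at the intersection of circle(G, 54.9) and circle(F, 30.4). With |GF| = 71.223, the foot of the radical line on GF is 50.283 from G and the perpendicular offset is √(54.9² − 50.283²) = 22.038. Taking the left-of-GF solution: P = (33.549, 25.564).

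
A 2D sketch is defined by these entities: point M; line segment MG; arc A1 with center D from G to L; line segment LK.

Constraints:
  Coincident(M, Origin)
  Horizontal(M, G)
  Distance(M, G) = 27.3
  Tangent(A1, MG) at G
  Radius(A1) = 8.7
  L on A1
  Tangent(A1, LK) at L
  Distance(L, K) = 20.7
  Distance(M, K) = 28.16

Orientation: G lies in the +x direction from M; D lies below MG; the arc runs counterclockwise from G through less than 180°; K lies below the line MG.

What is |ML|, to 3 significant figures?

20.0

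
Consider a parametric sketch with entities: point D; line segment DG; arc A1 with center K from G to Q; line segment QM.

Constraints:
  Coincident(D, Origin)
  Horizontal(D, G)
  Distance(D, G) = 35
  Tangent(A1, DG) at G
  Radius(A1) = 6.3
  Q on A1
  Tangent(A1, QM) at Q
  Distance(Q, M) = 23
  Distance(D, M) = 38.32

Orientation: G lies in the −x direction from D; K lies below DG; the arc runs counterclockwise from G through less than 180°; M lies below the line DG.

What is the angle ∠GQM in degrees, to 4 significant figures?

116.0°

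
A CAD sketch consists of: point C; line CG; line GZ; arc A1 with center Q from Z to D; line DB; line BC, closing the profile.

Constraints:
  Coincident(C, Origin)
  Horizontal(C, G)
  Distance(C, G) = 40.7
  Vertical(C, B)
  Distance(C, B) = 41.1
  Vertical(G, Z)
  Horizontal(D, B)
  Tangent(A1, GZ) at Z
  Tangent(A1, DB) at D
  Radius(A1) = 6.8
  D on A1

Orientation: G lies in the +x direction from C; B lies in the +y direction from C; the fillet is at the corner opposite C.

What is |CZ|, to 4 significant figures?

53.23

C is at the origin; CG is horizontal with |CG| = 40.7 and G on the +x side, so G = (40.70, 0.000). C and B share the same x with |CB| = 41.1 and B on the +y side, so B = (0.000, 41.10). The virtual corner opposite C is at (40.70, 41.10). Tangency of A1 to GZ means the radius QZ is perpendicular to GZ and the tangent condition forces QD to be normal to DB, with radius 6.8, so the center Q sits 6.8 in from both sides at Q = (33.90, 34.30). That places the tangent points at Z = (40.70, 34.30) on GZ and D = (33.90, 41.10) on DB. Then |CZ| = |Z − C| = 53.23.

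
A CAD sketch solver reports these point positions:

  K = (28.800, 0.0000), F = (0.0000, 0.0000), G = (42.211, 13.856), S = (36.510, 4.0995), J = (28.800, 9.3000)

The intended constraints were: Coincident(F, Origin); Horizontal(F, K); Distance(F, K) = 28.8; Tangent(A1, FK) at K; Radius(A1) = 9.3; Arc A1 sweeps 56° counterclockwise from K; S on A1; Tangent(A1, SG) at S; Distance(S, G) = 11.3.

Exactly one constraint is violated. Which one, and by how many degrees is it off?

Tangent(A1, SG) at S — off by 3.70°.

F = (0.00, 0.00) ✓; F.y = 0.00, K.y = 0.00 ✓; |FK| = 28.80 ✓; ∠(JK, KF) = 90.00° ✓; |JK| = 9.300 ✓; bearing(J→S) − bearing(J→K) = 56.00° ✓; |JS| = 9.300 ✓; ∠(JS, SG) = 86.30° ✗; |SG| = 11.30 ✓.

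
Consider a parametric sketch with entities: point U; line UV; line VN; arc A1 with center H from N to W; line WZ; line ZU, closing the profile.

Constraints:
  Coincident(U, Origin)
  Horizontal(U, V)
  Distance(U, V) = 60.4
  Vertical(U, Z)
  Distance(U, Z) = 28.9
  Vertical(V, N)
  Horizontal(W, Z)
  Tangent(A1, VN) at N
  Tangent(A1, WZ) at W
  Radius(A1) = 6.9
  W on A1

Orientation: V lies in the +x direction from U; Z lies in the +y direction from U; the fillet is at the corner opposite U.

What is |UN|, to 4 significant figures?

64.28

U is at the origin; U and V share the same y with |UV| = 60.4 and V on the +x side, so V = (60.40, 0.000). U and Z share the same x with |UZ| = 28.9 and Z on the +y side, so Z = (0.000, 28.90). The virtual corner opposite U is at (60.40, 28.90). Since A1 is tangent to VN there, HN ⟂ VN and tangency of A1 to WZ means the radius HW is perpendicular to WZ, with radius 6.9, so the center H sits 6.9 in from both sides at H = (53.50, 22.00). That places the tangent points at N = (60.40, 22.00) on VN and W = (53.50, 28.90) on WZ. Then |UN| = |N − U| = 64.28.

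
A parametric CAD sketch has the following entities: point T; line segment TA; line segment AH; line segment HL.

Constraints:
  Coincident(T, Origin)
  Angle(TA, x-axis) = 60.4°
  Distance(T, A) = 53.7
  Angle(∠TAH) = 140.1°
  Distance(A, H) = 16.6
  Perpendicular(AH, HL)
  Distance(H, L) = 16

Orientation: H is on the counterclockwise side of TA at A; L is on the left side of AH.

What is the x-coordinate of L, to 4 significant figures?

7.814

T is at the origin; TA runs at 60.4° with length 53.7, so A = 53.7·(cos 60.4°, sin 60.4°) = (26.52, 46.69). ∠TAH = 140.1°, so AH runs at 60.4° + (180° − 140.1°) = 100.3° from the x-axis; with |AH| = 16.6, H = A + 16.6·(cos 100.3°, sin 100.3°) = (23.56, 63.02). The perpendicularity gives HL at right angles to AH; with |HL| = 16.0 on the left of AH, L = H + 16.0·(-0.9839, -0.1788) = (7.814, 60.16). So L.x = 7.814.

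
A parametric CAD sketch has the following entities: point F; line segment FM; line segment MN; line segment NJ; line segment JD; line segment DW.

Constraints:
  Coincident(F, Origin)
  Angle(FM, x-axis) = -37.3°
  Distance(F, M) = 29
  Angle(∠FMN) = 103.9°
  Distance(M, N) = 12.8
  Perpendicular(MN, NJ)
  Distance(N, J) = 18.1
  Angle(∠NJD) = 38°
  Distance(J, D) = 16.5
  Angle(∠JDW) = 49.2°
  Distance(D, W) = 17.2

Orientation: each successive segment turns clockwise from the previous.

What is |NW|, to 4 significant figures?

9.195

F is at the origin; FM runs at -37.3° with length 29.0, so M = (23.07, -17.57). ∠FMN = 103.9° gives MN at -113.4° from the x-axis; with |MN| = 12.8, N = (17.99, -29.32). The perpendicularity gives NJ at right angles to MN, so NJ runs at 156.6°; with |NJ| = 18.1, J = (1.374, -22.13). ∠NJD = 38.0° gives JD at 14.60° from the x-axis; with |JD| = 16.5, D = (17.34, -17.97). ∠JDW = 49.2° gives DW at -116.2° from the x-axis; with |DW| = 17.2, W = (9.747, -33.41). Then |NW| = |W − N| = 9.195.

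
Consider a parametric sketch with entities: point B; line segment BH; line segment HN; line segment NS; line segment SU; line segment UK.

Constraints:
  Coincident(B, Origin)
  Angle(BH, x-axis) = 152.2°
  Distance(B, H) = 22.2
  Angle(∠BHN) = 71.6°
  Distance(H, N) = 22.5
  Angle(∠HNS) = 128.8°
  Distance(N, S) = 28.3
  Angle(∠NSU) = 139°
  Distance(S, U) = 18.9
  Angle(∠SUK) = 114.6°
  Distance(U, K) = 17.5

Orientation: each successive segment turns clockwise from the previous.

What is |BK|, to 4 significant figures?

31.16

∠NSU = 139.0° gives SU at -48.40° from the x-axis; with |SU| = 18.9, U = (37.21, 8.149). ∠SUK = 114.6° gives UK at -113.8° from the x-axis; with |UK| = 17.5, K = (30.15, -7.863). Then |BK| = |K − B| = 31.16.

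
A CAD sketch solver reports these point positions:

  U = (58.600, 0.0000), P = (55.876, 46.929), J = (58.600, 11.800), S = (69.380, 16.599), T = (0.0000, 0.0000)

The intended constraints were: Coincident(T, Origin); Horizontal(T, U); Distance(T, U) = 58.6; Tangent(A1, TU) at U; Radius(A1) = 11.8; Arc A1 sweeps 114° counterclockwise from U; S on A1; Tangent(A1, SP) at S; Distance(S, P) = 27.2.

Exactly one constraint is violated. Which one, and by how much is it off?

Distance(S, P) = 27.2 — off by 6.00.

T = (0.00, 0.00) ✓; T.y = 0.00, U.y = 0.00 ✓; |TU| = 58.60 ✓; ∠(JU, UT) = 90.00° ✓; |JU| = 11.80 ✓; bearing(J→S) − bearing(J→U) = 114.0° ✓; |JS| = 11.80 ✓; ∠(JS, SP) = 90.00° ✓; |SP| = 33.20 ✗.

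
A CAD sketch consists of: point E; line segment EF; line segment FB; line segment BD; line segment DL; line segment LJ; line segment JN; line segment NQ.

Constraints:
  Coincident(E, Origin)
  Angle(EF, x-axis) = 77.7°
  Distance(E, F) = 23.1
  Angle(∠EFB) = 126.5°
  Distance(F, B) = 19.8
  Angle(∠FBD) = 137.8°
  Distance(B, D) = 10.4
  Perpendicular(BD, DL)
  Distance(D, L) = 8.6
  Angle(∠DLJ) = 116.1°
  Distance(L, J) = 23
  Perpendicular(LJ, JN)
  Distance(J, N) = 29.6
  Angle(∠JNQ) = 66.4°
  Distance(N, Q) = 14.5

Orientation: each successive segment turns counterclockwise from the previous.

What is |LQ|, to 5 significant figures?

25.701

E is at the origin; EF runs at 77.7° with length 23.1, so F = (4.9210, 22.570). ∠EFB = 126.5° gives FB at 131.20° from the x-axis; with |FB| = 19.8, B = (-8.1210, 37.468). ∠FBD = 137.8° gives BD at 173.40° from the x-axis; with |BD| = 10.4, D = (-18.452, 38.663). The perpendicularity gives DL at right angles to BD, so DL runs at -96.600°; with |DL| = 8.6, L = (-19.441, 30.120). ∠DLJ = 116.1° gives LJ at -32.700° from the x-axis; with |LJ| = 23.0, J = (-0.085838, 17.694). LJ ⟂ JN, so JN runs at 57.300°; with |JN| = 29.6, N = (15.905, 42.603). ∠JNQ = 66.4° gives NQ at 170.90° from the x-axis; with |NQ| = 14.5, Q = (1.5878, 44.896). Then |LQ| = |Q − L| = 25.701.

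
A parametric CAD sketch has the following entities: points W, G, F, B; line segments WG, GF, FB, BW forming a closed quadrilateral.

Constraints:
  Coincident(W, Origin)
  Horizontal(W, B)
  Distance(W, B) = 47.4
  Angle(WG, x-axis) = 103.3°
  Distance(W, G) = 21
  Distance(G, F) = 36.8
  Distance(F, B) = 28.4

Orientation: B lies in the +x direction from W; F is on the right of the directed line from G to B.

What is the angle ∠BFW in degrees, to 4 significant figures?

146.9°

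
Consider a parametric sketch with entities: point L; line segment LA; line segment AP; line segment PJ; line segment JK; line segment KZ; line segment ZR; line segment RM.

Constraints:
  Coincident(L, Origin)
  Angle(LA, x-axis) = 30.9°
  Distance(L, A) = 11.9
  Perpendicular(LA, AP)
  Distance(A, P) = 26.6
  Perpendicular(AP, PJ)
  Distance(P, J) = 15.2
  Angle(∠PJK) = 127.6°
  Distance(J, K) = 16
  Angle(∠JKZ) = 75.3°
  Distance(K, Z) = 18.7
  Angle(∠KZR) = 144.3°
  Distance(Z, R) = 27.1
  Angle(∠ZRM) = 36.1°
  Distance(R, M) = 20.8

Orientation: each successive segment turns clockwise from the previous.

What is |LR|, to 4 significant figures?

33.10

L is at the origin; LA runs at 30.9° with length 11.9, so A = (10.21, 6.111). LA is perpendicular to AP, so AP runs at -59.10°; with |AP| = 26.6, P = (23.87, -16.71). AP is perpendicular to PJ, so PJ runs at -149.1°; with |PJ| = 15.2, J = (10.83, -24.52). ∠PJK = 127.6° gives JK at 158.5° from the x-axis; with |JK| = 16.0, K = (-4.058, -18.66). ∠JKZ = 75.3° gives KZ at 53.80° from the x-axis; with |KZ| = 18.7, Z = (6.986, -3.565). ∠KZR = 144.3° gives ZR at 18.10° from the x-axis; with |ZR| = 27.1, R = (32.75, 4.854). Then |LR| = |R − L| = 33.10.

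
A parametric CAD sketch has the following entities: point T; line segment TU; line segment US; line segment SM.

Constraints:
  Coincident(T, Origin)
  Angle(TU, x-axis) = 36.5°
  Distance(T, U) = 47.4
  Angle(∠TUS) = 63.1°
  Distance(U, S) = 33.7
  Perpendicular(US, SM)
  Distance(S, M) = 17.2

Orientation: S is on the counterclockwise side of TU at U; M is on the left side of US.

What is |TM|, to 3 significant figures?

27.9

∠TUS = 63.1°, so US runs at 36.5° + (180° − 63.1°) = 153° from the x-axis; with |US| = 33.7, S = U + 33.7·(cos 153°, sin 153°) = (7.97, 43.3). US ⟂ SM; with |SM| = 17.2 on the left of US, M = S + 17.2·(-0.448, -0.894) = (0.268, 27.9). Then |TM| = |M − T| = 27.9.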